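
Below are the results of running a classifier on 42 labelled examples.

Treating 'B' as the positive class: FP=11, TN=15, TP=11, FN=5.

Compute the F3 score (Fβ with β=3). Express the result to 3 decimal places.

Fβ = (1+β²)·TP / ((1+β²)·TP + β²·FN + FP), with β²=9
= 10·11 / (10·11 + 9·5 + 11) = 0.663

0.663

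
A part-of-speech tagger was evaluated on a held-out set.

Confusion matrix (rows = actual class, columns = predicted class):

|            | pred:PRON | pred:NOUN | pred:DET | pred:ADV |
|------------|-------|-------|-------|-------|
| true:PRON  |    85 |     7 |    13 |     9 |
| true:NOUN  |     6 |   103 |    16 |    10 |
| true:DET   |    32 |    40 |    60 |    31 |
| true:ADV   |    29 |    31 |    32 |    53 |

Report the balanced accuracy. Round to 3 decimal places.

Balanced accuracy = mean of per-class recall.
  PRON: recall = 85/114 = 0.7456
  NOUN: recall = 103/135 = 0.7630
  DET: recall = 60/163 = 0.3681
  ADV: recall = 53/145 = 0.3655
Mean = (0.7456 + 0.7630 + 0.3681 + 0.3655) / 4 = 0.561

0.561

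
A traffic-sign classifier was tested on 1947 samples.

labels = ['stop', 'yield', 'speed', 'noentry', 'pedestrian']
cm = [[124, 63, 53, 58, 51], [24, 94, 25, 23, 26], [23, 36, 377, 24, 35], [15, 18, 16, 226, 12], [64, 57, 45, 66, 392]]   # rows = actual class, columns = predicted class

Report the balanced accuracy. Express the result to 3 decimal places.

0.604

Balanced accuracy = mean of per-class recall.
  stop: recall = 124/349 = 0.3553
  yield: recall = 94/192 = 0.4896
  speed: recall = 377/495 = 0.7616
  noentry: recall = 226/287 = 0.7875
  pedestrian: recall = 392/624 = 0.6282
Mean = (0.3553 + 0.4896 + 0.7616 + 0.7875 + 0.6282) / 5 = 0.604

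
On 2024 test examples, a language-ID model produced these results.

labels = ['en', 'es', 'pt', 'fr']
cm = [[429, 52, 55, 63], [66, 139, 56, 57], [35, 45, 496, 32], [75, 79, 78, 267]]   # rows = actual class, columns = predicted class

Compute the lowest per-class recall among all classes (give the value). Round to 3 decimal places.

0.437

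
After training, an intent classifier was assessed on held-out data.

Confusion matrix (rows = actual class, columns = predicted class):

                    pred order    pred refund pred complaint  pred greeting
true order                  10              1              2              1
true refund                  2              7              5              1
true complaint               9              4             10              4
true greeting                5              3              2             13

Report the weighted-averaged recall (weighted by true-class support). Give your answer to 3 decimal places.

Per-class recall (TP/(TP+FN)):
  order: TP=10, FN=1+2+1=4 → 10/14 = 0.7143
  refund: TP=7, FN=2+5+1=8 → 7/15 = 0.4667
  complaint: TP=10, FN=9+4+4=17 → 10/27 = 0.3704
  greeting: TP=13, FN=5+3+2=10 → 13/23 = 0.5652
Weighted-recall = Σ (supportᵢ/N)·recallᵢ with N=79: (14/79)·0.7143 + (15/79)·0.4667 + (27/79)·0.3704 + (23/79)·0.5652 = 0.506

0.506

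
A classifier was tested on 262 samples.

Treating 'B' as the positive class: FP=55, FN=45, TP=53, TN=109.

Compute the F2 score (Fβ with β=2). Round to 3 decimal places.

Fβ = (1+β²)·TP / ((1+β²)·TP + β²·FN + FP), with β²=4
= 5·53 / (5·53 + 4·45 + 55) = 0.530

0.530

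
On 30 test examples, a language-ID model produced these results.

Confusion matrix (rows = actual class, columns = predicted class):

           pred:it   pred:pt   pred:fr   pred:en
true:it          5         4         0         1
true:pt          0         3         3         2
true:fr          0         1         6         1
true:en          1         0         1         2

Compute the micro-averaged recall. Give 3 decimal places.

0.533

Micro-averaging pools counts across classes: ΣTP=16, ΣFP=14, ΣFN=14.
Micro-recall = TP/(TP+FN) on pooled counts = 0.533 (equals overall accuracy in single-label multiclass).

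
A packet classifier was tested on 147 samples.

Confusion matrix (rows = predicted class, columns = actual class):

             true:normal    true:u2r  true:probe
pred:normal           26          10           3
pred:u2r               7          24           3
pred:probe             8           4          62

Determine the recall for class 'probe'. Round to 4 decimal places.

0.9118

Take TP from the diagonal, FP from the rest of the 'probe' prediction marginal, FN from the rest of the 'probe' actual marginal.
recall = TP/(TP+FN).
probe: TP=62, FN=3+3=6 → 62/68 = 0.91176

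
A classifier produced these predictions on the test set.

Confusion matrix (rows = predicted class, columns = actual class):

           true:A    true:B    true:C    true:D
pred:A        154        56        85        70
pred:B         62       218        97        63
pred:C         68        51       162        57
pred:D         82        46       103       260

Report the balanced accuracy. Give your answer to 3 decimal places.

Balanced accuracy = mean of per-class recall.
  A: recall = 154/366 = 0.4208
  B: recall = 218/371 = 0.5876
  C: recall = 162/447 = 0.3624
  D: recall = 260/450 = 0.5778
Mean = (0.4208 + 0.5876 + 0.3624 + 0.5778) / 4 = 0.487

0.487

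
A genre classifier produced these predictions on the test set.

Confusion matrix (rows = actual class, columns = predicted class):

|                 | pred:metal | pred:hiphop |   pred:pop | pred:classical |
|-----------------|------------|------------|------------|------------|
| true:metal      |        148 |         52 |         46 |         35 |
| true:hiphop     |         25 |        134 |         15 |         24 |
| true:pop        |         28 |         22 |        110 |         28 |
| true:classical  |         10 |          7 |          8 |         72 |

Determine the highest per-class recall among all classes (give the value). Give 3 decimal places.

0.742

Per-class recall (TP/(TP+FN)):
  metal: TP=148, FN=52+46+35=133 → 148/281 = 0.5267
  hiphop: TP=134, FN=25+15+24=64 → 134/198 = 0.6768
  pop: TP=110, FN=28+22+28=78 → 110/188 = 0.5851
  classical: TP=72, FN=10+7+8=25 → 72/97 = 0.7423
Highest is class 'classical' with recall = 0.742.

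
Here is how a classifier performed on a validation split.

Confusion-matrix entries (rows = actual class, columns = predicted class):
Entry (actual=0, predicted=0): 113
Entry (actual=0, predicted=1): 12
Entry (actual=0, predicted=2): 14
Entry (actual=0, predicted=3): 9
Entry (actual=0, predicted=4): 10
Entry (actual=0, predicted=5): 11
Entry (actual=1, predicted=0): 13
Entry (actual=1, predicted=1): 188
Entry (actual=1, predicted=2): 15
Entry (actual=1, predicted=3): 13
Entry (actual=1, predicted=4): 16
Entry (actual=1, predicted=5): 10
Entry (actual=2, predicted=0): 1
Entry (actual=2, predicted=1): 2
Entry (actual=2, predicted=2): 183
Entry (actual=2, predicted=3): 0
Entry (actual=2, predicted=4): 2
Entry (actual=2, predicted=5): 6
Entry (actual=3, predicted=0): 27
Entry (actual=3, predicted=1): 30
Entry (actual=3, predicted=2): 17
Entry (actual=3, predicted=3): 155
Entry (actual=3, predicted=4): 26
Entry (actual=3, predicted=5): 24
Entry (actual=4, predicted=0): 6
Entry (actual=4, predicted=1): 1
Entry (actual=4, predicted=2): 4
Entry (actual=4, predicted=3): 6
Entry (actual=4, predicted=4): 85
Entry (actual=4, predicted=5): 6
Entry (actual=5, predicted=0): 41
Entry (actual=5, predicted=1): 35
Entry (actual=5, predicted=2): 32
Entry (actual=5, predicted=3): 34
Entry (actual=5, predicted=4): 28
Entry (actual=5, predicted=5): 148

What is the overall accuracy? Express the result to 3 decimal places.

0.659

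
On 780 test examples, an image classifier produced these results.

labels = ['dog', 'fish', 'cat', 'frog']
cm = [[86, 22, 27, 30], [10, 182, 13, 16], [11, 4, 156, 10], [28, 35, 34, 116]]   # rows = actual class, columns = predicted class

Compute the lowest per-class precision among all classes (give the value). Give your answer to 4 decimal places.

0.6370

Per-class precision (TP/(TP+FP)):
  dog: TP=86, FP=10+11+28=49 → 86/135 = 0.63704
  fish: TP=182, FP=22+4+35=61 → 182/243 = 0.74897
  cat: TP=156, FP=27+13+34=74 → 156/230 = 0.67826
  frog: TP=116, FP=30+16+10=56 → 116/172 = 0.67442
Lowest is class 'dog' with precision = 0.6370.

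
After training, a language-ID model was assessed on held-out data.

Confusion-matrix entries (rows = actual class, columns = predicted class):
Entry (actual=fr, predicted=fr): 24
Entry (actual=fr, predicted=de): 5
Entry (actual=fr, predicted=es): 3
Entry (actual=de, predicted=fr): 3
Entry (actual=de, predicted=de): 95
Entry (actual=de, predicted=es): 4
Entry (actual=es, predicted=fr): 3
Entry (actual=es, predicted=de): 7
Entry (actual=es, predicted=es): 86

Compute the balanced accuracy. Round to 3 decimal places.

0.859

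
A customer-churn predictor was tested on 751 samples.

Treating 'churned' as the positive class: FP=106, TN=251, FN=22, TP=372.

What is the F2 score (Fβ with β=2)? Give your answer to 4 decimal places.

Fβ = (1+β²)·TP / ((1+β²)·TP + β²·FN + FP), with β²=4
= 5·372 / (5·372 + 4·22 + 106) = 0.9056

0.9056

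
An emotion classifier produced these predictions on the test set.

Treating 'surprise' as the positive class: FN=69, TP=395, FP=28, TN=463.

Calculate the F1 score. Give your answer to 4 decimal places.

0.8906

Precision = TP/(TP+FP) = 395/423 = 0.9338
Recall = TP/(TP+FN) = 395/464 = 0.8513
F1 = 2·TP/(2·TP+FP+FN) = 790/887 = 0.8906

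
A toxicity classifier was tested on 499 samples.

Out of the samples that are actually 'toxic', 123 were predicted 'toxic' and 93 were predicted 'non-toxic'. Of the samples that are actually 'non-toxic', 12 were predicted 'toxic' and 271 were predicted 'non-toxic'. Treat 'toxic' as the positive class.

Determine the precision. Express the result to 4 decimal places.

Precision = TP/(TP+FP) = 123/(123+12) = 123/135 = 0.9111

0.9111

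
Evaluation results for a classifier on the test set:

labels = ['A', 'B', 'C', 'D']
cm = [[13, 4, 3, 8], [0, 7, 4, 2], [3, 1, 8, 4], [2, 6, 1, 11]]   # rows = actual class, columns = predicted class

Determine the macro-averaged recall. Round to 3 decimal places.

0.513

Per-class recall (TP/(TP+FN)):
  A: TP=13, FN=4+3+8=15 → 13/28 = 0.4643
  B: TP=7, FN=0+4+2=6 → 7/13 = 0.5385
  C: TP=8, FN=3+1+4=8 → 8/16 = 0.5000
  D: TP=11, FN=2+6+1=9 → 11/20 = 0.5500
Macro-recall = mean = (0.4643 + 0.5385 + 0.5000 + 0.5500) / 4 = 0.513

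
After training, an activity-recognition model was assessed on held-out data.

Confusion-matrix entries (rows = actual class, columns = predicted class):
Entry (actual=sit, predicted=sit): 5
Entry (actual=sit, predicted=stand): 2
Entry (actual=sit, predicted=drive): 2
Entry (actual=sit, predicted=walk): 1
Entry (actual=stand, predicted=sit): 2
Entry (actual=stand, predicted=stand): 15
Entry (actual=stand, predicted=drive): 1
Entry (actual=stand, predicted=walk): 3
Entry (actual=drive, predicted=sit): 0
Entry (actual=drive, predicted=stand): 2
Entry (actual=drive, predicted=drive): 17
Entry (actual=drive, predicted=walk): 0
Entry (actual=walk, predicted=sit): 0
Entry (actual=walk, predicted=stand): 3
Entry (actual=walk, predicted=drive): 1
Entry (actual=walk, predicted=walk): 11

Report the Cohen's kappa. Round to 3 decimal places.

Observed agreement pₒ = trace/N = 48/65 = 0.7385
Expected agreement pₑ = Σ (rowᵢ·colᵢ)/N² = (10·7 + 21·22 + 19·21 + 15·15)/65² = 0.2736
κ = (pₒ − pₑ)/(1 − pₑ) = (0.7385 − 0.2736)/(1 − 0.2736) = 0.640

0.640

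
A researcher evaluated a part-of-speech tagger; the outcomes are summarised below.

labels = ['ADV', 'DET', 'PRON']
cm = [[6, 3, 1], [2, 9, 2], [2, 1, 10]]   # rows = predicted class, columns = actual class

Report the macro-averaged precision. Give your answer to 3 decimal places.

Per-class precision (TP/(TP+FP)):
  ADV: TP=6, FP=3+1=4 → 6/10 = 0.6000
  DET: TP=9, FP=2+2=4 → 9/13 = 0.6923
  PRON: TP=10, FP=2+1=3 → 10/13 = 0.7692
Macro-precision = mean = (0.6000 + 0.6923 + 0.7692) / 3 = 0.687

0.687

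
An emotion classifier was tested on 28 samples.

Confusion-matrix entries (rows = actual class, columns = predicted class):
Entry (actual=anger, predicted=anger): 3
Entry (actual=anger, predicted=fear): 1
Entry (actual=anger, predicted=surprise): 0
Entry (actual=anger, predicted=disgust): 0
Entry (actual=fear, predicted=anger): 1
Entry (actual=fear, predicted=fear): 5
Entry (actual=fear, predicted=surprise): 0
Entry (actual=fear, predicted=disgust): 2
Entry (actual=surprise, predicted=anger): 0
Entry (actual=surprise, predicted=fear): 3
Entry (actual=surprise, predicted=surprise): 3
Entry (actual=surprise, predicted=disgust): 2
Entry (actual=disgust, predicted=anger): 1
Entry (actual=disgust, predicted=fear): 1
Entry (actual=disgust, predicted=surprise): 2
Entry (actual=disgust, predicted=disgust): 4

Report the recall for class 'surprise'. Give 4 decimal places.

0.3750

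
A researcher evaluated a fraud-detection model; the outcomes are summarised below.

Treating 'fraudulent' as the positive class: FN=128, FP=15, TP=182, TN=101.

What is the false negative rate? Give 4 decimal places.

0.4129

FNR = FN/(FN+TP) = 128/(128+182) = 0.4129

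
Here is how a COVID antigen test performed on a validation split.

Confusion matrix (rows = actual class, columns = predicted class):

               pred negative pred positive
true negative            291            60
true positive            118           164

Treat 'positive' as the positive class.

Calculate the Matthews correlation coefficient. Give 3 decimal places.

MCC = (TP·TN − FP·FN) / √((TP+FP)(TP+FN)(TN+FP)(TN+FN))
Numerator = 164·291 − 60·118 = 40644
Denominator = √(224·282·351·409) = √9068334912 = 95227.8054
MCC = 40644 / 95227.8054 = 0.427

0.427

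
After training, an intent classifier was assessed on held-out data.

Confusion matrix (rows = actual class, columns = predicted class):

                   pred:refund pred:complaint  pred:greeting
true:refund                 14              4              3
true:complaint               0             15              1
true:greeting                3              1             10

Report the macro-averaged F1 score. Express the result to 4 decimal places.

0.7615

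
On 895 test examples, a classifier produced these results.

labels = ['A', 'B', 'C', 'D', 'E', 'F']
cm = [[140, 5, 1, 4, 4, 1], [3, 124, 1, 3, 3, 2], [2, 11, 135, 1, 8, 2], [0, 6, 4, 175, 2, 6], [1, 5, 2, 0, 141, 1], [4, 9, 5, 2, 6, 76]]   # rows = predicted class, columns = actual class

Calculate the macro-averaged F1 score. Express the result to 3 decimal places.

Per-class F1 score (2·TP/(2·TP+FP+FN)):
  A: TP=140, FP=5+1+4+4+1=15, FN=3+2+0+1+4=10 → 280/305 = 0.9180
  B: TP=124, FP=3+1+3+3+2=12, FN=5+11+6+5+9=36 → 248/296 = 0.8378
  C: TP=135, FP=2+11+1+8+2=24, FN=1+1+4+2+5=13 → 270/307 = 0.8795
  D: TP=175, FP=0+6+4+2+6=18, FN=4+3+1+0+2=10 → 350/378 = 0.9259
  E: TP=141, FP=1+5+2+0+1=9, FN=4+3+8+2+6=23 → 282/314 = 0.8981
  F: TP=76, FP=4+9+5+2+6=26, FN=1+2+2+6+1=12 → 152/190 = 0.8000
Macro-F1 score = mean = (0.9180 + 0.8378 + 0.8795 + 0.9259 + 0.8981 + 0.8000) / 6 = 0.877

0.877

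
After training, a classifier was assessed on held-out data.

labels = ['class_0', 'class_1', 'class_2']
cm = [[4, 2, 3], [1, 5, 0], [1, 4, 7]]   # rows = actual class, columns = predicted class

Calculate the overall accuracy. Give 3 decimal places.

Accuracy = trace / total = (4+5+7=16) / 27 = 16/27 = 0.593

0.593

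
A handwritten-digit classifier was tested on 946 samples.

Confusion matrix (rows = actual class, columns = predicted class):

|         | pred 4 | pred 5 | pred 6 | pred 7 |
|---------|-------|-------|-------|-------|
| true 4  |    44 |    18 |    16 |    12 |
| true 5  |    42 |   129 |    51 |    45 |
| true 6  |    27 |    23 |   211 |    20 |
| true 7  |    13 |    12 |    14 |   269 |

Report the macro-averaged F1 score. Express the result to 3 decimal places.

0.635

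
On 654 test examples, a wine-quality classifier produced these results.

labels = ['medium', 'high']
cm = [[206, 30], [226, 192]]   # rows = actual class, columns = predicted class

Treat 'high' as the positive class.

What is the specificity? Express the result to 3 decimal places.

Specificity = TN/(TN+FP) = 206/(206+30) = 0.873

0.873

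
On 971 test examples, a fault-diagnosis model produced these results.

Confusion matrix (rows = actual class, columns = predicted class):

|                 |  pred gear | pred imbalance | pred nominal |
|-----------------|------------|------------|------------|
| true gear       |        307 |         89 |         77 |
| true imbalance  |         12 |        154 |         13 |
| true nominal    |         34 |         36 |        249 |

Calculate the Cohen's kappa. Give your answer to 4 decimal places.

0.5898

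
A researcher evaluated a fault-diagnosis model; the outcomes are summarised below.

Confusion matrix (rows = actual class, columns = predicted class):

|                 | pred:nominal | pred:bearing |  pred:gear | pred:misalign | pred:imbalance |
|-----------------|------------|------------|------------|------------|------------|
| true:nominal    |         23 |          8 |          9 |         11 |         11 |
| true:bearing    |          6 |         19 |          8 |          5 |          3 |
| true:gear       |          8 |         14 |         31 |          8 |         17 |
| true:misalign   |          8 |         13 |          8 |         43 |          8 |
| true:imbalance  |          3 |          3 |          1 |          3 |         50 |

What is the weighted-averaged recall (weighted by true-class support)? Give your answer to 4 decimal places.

0.5171

Per-class recall (TP/(TP+FN)):
  nominal: TP=23, FN=8+9+11+11=39 → 23/62 = 0.37097
  bearing: TP=19, FN=6+8+5+3=22 → 19/41 = 0.46341
  gear: TP=31, FN=8+14+8+17=47 → 31/78 = 0.39744
  misalign: TP=43, FN=8+13+8+8=37 → 43/80 = 0.53750
  imbalance: TP=50, FN=3+3+1+3=10 → 50/60 = 0.83333
Weighted-recall = Σ (supportᵢ/N)·recallᵢ with N=321: (62/321)·0.37097 + (41/321)·0.46341 + (78/321)·0.39744 + (80/321)·0.53750 + (60/321)·0.83333 = 0.5171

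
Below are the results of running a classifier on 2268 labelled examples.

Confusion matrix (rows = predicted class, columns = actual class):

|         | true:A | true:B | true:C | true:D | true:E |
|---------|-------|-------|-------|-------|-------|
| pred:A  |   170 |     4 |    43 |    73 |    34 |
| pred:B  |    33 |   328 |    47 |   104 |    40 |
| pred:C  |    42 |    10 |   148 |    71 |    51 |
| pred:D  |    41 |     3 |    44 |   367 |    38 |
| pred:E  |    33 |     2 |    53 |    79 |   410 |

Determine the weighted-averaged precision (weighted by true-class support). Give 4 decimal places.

0.6399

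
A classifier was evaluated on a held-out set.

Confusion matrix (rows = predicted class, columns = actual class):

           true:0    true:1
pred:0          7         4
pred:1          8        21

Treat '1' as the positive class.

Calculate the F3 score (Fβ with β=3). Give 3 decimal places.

0.827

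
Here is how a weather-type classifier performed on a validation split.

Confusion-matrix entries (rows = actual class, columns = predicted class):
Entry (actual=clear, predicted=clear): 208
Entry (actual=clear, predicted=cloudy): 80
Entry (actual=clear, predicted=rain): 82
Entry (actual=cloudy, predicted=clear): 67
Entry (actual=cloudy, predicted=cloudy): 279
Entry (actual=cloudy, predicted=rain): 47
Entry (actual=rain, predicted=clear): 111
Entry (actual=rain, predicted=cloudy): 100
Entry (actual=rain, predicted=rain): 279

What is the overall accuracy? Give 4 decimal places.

0.6113

Accuracy = trace / total = (208+279+279=766) / 1253 = 766/1253 = 0.6113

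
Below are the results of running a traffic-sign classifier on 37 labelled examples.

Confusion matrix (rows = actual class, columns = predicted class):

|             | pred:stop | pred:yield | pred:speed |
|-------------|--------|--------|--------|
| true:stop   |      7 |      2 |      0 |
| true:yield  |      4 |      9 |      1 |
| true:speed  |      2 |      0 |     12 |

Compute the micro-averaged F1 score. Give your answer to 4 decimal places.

0.7568

Micro-averaging pools counts across classes: ΣTP=28, ΣFP=9, ΣFN=9.
Micro-F1 score = 2·TP/(2·TP+FP+FN) on pooled counts = 0.7568 (equals overall accuracy in single-label multiclass).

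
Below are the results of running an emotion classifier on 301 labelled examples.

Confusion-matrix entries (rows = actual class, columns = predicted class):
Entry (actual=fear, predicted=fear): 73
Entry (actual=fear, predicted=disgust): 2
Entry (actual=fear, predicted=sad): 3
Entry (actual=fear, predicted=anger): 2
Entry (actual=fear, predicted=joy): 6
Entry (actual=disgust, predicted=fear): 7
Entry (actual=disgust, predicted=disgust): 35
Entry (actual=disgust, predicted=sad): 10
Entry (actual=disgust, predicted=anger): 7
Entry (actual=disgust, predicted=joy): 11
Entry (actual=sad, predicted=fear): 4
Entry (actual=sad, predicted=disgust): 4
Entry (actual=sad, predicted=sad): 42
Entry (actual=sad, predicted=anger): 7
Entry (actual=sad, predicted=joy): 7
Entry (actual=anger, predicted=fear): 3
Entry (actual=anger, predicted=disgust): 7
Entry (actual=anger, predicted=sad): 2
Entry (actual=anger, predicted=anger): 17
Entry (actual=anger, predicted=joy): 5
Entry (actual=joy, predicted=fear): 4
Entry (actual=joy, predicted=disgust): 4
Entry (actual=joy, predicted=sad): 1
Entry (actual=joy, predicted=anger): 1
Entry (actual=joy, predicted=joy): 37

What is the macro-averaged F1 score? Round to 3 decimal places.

0.648

Per-class F1 score (2·TP/(2·TP+FP+FN)):
  fear: TP=73, FP=7+4+3+4=18, FN=2+3+2+6=13 → 146/177 = 0.8249
  disgust: TP=35, FP=2+4+7+4=17, FN=7+10+7+11=35 → 70/122 = 0.5738
  sad: TP=42, FP=3+10+2+1=16, FN=4+4+7+7=22 → 84/122 = 0.6885
  anger: TP=17, FP=2+7+7+1=17, FN=3+7+2+5=17 → 34/68 = 0.5000
  joy: TP=37, FP=6+11+7+5=29, FN=4+4+1+1=10 → 74/113 = 0.6549
Macro-F1 score = mean = (0.8249 + 0.5738 + 0.6885 + 0.5000 + 0.6549) / 5 = 0.648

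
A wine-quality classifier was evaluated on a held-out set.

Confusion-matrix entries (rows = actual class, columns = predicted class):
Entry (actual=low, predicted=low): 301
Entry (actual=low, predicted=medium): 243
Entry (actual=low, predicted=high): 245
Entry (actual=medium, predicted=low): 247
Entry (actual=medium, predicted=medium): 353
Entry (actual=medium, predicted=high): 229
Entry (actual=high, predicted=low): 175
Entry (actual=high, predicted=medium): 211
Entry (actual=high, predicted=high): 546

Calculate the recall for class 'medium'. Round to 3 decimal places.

0.426

Treat 'medium' as positive and all other classes as negative.
recall = TP/(TP+FN).
medium: TP=353, FN=247+229=476 → 353/829 = 0.4258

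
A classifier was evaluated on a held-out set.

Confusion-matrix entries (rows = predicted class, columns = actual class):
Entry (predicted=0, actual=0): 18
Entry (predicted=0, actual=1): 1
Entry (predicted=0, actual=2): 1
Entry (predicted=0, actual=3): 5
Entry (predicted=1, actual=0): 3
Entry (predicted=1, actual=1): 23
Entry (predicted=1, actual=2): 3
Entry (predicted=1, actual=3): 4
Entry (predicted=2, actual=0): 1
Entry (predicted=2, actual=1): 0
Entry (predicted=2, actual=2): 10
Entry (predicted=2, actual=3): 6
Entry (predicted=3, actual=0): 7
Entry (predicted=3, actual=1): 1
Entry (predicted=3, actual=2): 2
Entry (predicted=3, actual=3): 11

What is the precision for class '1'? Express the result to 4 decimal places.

0.6970

precision = TP/(TP+FP).
1: TP=23, FP=3+3+4=10 → 23/33 = 0.69697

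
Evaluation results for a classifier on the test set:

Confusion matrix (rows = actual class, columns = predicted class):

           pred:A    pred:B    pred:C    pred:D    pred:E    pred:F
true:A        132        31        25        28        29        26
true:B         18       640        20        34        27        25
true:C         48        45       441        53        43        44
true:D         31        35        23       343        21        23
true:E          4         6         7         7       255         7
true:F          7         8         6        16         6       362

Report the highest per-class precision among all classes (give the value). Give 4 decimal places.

Per-class precision (TP/(TP+FP)):
  A: TP=132, FP=18+48+31+4+7=108 → 132/240 = 0.55000
  B: TP=640, FP=31+45+35+6+8=125 → 640/765 = 0.83660
  C: TP=441, FP=25+20+23+7+6=81 → 441/522 = 0.84483
  D: TP=343, FP=28+34+53+7+16=138 → 343/481 = 0.71310
  E: TP=255, FP=29+27+43+21+6=126 → 255/381 = 0.66929
  F: TP=362, FP=26+25+44+23+7=125 → 362/487 = 0.74333
Highest is class 'C' with precision = 0.8448.

0.8448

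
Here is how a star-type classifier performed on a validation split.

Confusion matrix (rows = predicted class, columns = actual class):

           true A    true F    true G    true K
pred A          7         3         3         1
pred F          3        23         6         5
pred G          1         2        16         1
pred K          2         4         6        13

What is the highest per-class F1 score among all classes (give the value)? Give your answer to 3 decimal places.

Per-class F1 score (2·TP/(2·TP+FP+FN)):
  A: TP=7, FP=3+3+1=7, FN=3+1+2=6 → 14/27 = 0.5185
  F: TP=23, FP=3+6+5=14, FN=3+2+4=9 → 46/69 = 0.6667
  G: TP=16, FP=1+2+1=4, FN=3+6+6=15 → 32/51 = 0.6275
  K: TP=13, FP=2+4+6=12, FN=1+5+1=7 → 26/45 = 0.5778
Highest is class 'F' with F1 score = 0.667.

0.667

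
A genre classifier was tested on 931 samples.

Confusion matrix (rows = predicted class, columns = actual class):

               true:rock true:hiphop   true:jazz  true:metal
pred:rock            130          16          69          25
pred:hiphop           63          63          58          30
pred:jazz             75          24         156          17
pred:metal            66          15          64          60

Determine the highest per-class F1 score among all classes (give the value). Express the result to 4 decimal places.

0.5040

Per-class F1 score (2·TP/(2·TP+FP+FN)):
  rock: TP=130, FP=16+69+25=110, FN=63+75+66=204 → 260/574 = 0.45296
  hiphop: TP=63, FP=63+58+30=151, FN=16+24+15=55 → 126/332 = 0.37952
  jazz: TP=156, FP=75+24+17=116, FN=69+58+64=191 → 312/619 = 0.50404
  metal: TP=60, FP=66+15+64=145, FN=25+30+17=72 → 120/337 = 0.35608
Highest is class 'jazz' with F1 score = 0.5040.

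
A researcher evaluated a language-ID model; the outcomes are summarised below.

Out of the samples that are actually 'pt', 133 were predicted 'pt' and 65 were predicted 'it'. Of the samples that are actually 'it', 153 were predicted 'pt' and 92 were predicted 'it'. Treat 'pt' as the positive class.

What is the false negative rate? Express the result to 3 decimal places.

0.328

FNR = FN/(FN+TP) = 65/(65+133) = 0.328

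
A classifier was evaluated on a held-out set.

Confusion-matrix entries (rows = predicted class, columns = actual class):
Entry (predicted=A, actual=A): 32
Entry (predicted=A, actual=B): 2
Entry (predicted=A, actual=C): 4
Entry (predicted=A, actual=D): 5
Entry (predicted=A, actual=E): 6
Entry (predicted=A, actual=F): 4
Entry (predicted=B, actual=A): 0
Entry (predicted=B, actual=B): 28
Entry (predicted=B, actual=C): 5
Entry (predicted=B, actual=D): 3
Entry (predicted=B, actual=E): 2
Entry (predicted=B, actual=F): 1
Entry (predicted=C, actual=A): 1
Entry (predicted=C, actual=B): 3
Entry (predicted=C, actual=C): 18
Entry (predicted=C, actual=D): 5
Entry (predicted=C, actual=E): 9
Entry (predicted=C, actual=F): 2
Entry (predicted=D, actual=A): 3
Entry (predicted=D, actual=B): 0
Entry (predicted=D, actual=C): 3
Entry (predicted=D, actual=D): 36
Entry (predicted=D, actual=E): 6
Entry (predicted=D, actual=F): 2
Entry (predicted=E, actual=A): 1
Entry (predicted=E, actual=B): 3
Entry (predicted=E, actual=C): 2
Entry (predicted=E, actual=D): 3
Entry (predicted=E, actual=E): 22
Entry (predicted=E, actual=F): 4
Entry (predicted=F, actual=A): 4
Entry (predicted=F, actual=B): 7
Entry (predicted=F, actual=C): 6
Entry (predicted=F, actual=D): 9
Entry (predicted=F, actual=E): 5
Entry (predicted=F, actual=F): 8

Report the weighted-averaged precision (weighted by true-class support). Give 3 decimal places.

Per-class precision (TP/(TP+FP)):
  A: TP=32, FP=2+4+5+6+4=21 → 32/53 = 0.6038
  B: TP=28, FP=0+5+3+2+1=11 → 28/39 = 0.7179
  C: TP=18, FP=1+3+5+9+2=20 → 18/38 = 0.4737
  D: TP=36, FP=3+0+3+6+2=14 → 36/50 = 0.7200
  E: TP=22, FP=1+3+2+3+4=13 → 22/35 = 0.6286
  F: TP=8, FP=4+7+6+9+5=31 → 8/39 = 0.2051
Weighted-precision = Σ (supportᵢ/N)·precisionᵢ with N=254: (41/254)·0.6038 + (43/254)·0.7179 + (38/254)·0.4737 + (61/254)·0.7200 + (50/254)·0.6286 + (21/254)·0.2051 = 0.603

0.603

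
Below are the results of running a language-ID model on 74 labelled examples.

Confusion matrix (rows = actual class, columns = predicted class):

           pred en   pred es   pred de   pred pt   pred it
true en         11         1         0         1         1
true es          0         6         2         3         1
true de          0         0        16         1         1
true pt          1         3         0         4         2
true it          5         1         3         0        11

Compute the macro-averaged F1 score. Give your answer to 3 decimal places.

Per-class F1 score (2·TP/(2·TP+FP+FN)):
  en: TP=11, FP=0+0+1+5=6, FN=1+0+1+1=3 → 22/31 = 0.7097
  es: TP=6, FP=1+0+3+1=5, FN=0+2+3+1=6 → 12/23 = 0.5217
  de: TP=16, FP=0+2+0+3=5, FN=0+0+1+1=2 → 32/39 = 0.8205
  pt: TP=4, FP=1+3+1+0=5, FN=1+3+0+2=6 → 8/19 = 0.4211
  it: TP=11, FP=1+1+1+2=5, FN=5+1+3+0=9 → 22/36 = 0.6111
Macro-F1 score = mean = (0.7097 + 0.5217 + 0.8205 + 0.4211 + 0.6111) / 5 = 0.617

0.617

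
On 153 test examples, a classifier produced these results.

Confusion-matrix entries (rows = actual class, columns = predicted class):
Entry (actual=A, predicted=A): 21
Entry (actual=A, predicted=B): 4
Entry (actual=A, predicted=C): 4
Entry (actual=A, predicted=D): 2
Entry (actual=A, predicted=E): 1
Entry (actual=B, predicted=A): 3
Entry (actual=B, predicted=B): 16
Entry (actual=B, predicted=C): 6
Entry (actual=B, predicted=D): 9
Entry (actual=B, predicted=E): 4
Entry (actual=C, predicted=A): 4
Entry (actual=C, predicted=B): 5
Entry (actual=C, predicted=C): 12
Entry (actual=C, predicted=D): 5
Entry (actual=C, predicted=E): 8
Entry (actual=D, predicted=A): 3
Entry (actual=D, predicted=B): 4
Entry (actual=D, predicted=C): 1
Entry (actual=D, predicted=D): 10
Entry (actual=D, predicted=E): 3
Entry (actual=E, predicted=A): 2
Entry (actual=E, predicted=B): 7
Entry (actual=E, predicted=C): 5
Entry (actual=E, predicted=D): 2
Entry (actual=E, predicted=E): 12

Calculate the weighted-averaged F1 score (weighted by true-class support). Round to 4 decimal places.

0.4630

Per-class F1 score (2·TP/(2·TP+FP+FN)):
  A: TP=21, FP=3+4+3+2=12, FN=4+4+2+1=11 → 42/65 = 0.64615
  B: TP=16, FP=4+5+4+7=20, FN=3+6+9+4=22 → 32/74 = 0.43243
  C: TP=12, FP=4+6+1+5=16, FN=4+5+5+8=22 → 24/62 = 0.38710
  D: TP=10, FP=2+9+5+2=18, FN=3+4+1+3=11 → 20/49 = 0.40816
  E: TP=12, FP=1+4+8+3=16, FN=2+7+5+2=16 → 24/56 = 0.42857
Weighted-F1 score = Σ (supportᵢ/N)·F1 scoreᵢ with N=153: (32/153)·0.64615 + (38/153)·0.43243 + (34/153)·0.38710 + (21/153)·0.40816 + (28/153)·0.42857 = 0.4630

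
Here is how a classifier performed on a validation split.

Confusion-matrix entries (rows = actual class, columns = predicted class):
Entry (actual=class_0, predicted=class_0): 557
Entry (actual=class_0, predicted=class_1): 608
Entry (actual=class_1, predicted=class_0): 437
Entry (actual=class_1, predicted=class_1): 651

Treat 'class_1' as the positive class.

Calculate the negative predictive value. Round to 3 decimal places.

0.560

NPV = TN/(TN+FN) = 557/(557+437) = 0.560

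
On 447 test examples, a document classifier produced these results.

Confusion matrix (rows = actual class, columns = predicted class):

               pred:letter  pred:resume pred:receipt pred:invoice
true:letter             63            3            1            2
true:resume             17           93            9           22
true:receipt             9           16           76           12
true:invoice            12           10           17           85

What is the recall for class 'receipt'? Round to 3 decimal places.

0.673

Treat 'receipt' as positive and all other classes as negative.
recall = TP/(TP+FN).
receipt: TP=76, FN=9+16+12=37 → 76/113 = 0.6726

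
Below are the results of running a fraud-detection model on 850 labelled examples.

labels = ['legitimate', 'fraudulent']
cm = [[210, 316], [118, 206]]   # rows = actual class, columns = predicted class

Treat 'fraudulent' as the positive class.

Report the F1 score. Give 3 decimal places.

0.487

Precision = TP/(TP+FP) = 206/522 = 0.3946
Recall = TP/(TP+FN) = 206/324 = 0.6358
F1 = 2·TP/(2·TP+FP+FN) = 412/846 = 0.487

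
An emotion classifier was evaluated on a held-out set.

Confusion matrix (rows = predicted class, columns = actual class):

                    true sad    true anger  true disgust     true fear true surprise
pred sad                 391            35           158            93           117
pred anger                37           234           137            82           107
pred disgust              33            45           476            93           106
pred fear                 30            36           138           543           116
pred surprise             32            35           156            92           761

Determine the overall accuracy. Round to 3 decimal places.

Accuracy = trace / total = (391+234+476+543+761=2405) / 4083 = 2405/4083 = 0.589

0.589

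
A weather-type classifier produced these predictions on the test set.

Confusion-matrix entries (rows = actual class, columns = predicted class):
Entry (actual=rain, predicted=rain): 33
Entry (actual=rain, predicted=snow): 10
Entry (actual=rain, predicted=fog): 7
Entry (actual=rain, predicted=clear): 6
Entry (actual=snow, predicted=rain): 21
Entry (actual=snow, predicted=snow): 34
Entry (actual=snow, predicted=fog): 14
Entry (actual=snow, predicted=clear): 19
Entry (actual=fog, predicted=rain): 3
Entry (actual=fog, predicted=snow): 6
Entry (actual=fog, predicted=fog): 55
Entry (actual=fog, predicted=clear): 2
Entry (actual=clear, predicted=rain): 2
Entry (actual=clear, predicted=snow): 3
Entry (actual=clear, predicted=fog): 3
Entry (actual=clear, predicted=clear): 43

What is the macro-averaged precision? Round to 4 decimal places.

Per-class precision (TP/(TP+FP)):
  rain: TP=33, FP=21+3+2=26 → 33/59 = 0.55932
  snow: TP=34, FP=10+6+3=19 → 34/53 = 0.64151
  fog: TP=55, FP=7+14+3=24 → 55/79 = 0.69620
  clear: TP=43, FP=6+19+2=27 → 43/70 = 0.61429
Macro-precision = mean = (0.55932 + 0.64151 + 0.69620 + 0.61429) / 4 = 0.6278

0.6278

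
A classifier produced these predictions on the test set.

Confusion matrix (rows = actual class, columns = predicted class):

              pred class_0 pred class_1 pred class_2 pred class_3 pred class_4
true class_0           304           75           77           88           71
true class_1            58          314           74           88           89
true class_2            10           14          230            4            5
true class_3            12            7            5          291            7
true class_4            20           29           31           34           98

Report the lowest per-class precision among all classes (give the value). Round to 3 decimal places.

0.363

Per-class precision (TP/(TP+FP)):
  class_0: TP=304, FP=58+10+12+20=100 → 304/404 = 0.7525
  class_1: TP=314, FP=75+14+7+29=125 → 314/439 = 0.7153
  class_2: TP=230, FP=77+74+5+31=187 → 230/417 = 0.5516
  class_3: TP=291, FP=88+88+4+34=214 → 291/505 = 0.5762
  class_4: TP=98, FP=71+89+5+7=172 → 98/270 = 0.3630
Lowest is class 'class_4' with precision = 0.363.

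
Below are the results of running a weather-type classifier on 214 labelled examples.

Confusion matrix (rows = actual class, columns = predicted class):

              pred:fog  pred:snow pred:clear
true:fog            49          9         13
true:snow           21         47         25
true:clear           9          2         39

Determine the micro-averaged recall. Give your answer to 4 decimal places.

Micro-averaging pools counts across classes: ΣTP=135, ΣFP=79, ΣFN=79.
Micro-recall = TP/(TP+FN) on pooled counts = 0.6308 (equals overall accuracy in single-label multiclass).

0.6308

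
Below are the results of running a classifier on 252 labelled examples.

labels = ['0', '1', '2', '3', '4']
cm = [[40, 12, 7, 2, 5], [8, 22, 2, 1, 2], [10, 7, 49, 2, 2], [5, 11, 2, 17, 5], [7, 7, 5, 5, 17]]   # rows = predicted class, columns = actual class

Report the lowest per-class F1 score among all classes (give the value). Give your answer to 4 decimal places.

0.4681

Per-class F1 score (2·TP/(2·TP+FP+FN)):
  0: TP=40, FP=12+7+2+5=26, FN=8+10+5+7=30 → 80/136 = 0.58824
  1: TP=22, FP=8+2+1+2=13, FN=12+7+11+7=37 → 44/94 = 0.46809
  2: TP=49, FP=10+7+2+2=21, FN=7+2+2+5=16 → 98/135 = 0.72593
  3: TP=17, FP=5+11+2+5=23, FN=2+1+2+5=10 → 34/67 = 0.50746
  4: TP=17, FP=7+7+5+5=24, FN=5+2+2+5=14 → 34/72 = 0.47222
Lowest is class '1' with F1 score = 0.4681.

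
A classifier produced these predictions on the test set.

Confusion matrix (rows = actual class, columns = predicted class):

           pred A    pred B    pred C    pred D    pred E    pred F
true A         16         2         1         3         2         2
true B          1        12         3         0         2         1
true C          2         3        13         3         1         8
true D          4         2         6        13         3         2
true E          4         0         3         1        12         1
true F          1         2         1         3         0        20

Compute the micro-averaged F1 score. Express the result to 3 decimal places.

Micro-averaging pools counts across classes: ΣTP=86, ΣFP=67, ΣFN=67.
Micro-F1 score = 2·TP/(2·TP+FP+FN) on pooled counts = 0.562 (equals overall accuracy in single-label multiclass).

0.562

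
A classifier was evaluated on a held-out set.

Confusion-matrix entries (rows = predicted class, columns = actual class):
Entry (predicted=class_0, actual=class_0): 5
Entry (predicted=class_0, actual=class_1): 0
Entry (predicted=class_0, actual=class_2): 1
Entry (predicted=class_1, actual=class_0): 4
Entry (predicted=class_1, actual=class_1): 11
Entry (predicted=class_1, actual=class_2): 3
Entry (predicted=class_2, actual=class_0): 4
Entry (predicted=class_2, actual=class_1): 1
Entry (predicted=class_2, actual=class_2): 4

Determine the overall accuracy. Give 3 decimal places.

0.606

Accuracy = trace / total = (5+11+4=20) / 33 = 20/33 = 0.606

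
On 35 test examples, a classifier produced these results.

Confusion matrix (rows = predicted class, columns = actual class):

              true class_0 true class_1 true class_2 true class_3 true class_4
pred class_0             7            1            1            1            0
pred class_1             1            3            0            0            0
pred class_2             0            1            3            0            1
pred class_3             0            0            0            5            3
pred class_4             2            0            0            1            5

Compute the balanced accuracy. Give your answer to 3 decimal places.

0.664

Balanced accuracy = mean of per-class recall.
  class_0: recall = 7/10 = 0.7000
  class_1: recall = 3/5 = 0.6000
  class_2: recall = 3/4 = 0.7500
  class_3: recall = 5/7 = 0.7143
  class_4: recall = 5/9 = 0.5556
Mean = (0.7000 + 0.6000 + 0.7500 + 0.7143 + 0.5556) / 5 = 0.664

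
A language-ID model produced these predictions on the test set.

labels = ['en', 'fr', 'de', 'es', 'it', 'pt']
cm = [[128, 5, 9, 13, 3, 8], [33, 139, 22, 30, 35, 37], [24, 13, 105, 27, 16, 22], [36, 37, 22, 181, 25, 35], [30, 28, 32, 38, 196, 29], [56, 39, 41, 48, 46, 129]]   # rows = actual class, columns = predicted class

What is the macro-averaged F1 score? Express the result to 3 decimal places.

Per-class F1 score (2·TP/(2·TP+FP+FN)):
  en: TP=128, FP=33+24+36+30+56=179, FN=5+9+13+3+8=38 → 256/473 = 0.5412
  fr: TP=139, FP=5+13+37+28+39=122, FN=33+22+30+35+37=157 → 278/557 = 0.4991
  de: TP=105, FP=9+22+22+32+41=126, FN=24+13+27+16+22=102 → 210/438 = 0.4795
  es: TP=181, FP=13+30+27+38+48=156, FN=36+37+22+25+35=155 → 362/673 = 0.5379
  it: TP=196, FP=3+35+16+25+46=125, FN=30+28+32+38+29=157 → 392/674 = 0.5816
  pt: TP=129, FP=8+37+22+35+29=131, FN=56+39+41+48+46=230 → 258/619 = 0.4168
Macro-F1 score = mean = (0.5412 + 0.4991 + 0.4795 + 0.5379 + 0.5816 + 0.4168) / 6 = 0.509

0.509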